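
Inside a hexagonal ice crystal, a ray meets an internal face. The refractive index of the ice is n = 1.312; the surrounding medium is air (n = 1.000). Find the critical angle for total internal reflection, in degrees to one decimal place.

49.7°

sin θ_c = n_air / n = 1.000 / 1.312 = 0.7622.
θ_c = arcsin(0.7622) = 49.66°.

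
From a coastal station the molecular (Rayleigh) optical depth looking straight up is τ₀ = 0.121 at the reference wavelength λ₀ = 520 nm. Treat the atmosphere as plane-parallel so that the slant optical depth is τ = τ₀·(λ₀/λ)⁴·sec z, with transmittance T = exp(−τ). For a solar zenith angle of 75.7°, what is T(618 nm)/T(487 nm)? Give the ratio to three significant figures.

Airmass: sec 75.7° = 4.0486.
τ(618 nm) = 0.121 × (520/618)⁴ × 4.0486 = 0.121 × 0.5013 × 4.0486 = 0.2456.
τ(487 nm) = 0.121 × (520/487)⁴ × 4.0486 = 0.121 × 1.2999 × 4.0486 = 0.6368.
T(618)/T(487) = exp(τ_B − τ_A) = exp(0.3912) = 1.4788.

1.48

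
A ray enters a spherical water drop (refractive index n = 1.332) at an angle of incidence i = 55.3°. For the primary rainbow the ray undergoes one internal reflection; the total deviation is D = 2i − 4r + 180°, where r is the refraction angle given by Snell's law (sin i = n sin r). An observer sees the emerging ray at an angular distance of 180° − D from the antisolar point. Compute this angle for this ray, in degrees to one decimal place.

41.9°

sin r = sin 55.3° / 1.332 = 0.8221/1.332 = 0.6172; r = 38.11°.
D = 2·55.3° − 4·38.11° + 180° = 110.60° − 152.46° + 180° = 138.14°.
Angle from antisolar point = 180° − D = 41.86°.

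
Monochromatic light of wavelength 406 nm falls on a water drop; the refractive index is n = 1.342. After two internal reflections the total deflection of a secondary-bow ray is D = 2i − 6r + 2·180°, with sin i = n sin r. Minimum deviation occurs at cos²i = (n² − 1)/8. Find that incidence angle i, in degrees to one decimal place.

71.6°

cos²i = (1.342² − 1)/8 = (1.80096 − 1)/8 = 0.10012.
cos i = 0.31642, so i = 71.554°.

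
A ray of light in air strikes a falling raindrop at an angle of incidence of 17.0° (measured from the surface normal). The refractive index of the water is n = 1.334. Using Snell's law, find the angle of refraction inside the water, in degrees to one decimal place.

Snell: sin θ_r = sin θ_i / n = sin 17.0° / 1.334 = 0.2924 / 1.334 = 0.2192.
θ_r = arcsin(0.2192) = 12.66°.

12.7°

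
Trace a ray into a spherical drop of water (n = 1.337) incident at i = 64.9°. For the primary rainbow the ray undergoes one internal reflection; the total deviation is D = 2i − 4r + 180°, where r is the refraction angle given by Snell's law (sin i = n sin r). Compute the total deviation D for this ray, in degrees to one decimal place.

sin r = sin 64.9° / 1.337 = 0.9056/1.337 = 0.6773; r = 42.63°.
D = 2·64.9° − 4·42.63° + 180° = 129.80° − 170.54° + 180° = 139.26°.

139.3°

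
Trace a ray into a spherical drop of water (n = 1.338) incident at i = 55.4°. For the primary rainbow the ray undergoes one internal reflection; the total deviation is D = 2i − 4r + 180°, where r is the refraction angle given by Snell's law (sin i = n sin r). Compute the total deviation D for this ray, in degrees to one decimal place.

138.9°

sin r = sin 55.4° / 1.338 = 0.8231/1.338 = 0.6152; r = 37.97°.
D = 2·55.4° − 4·37.97° + 180° = 110.80° − 151.87° + 180° = 138.93°.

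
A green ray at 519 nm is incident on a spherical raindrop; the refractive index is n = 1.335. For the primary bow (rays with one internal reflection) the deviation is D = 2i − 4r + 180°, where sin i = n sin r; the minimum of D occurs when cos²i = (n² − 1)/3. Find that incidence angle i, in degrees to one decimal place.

59.3°

cos²i = (1.335² − 1)/3 = (1.78222 − 1)/3 = 0.26074.
cos i = 0.51063, so i = 59.294°.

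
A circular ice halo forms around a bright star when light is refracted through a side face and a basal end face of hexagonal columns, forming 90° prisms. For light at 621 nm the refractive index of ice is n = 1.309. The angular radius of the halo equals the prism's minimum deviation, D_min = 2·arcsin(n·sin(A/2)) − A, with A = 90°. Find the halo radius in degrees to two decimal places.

45.52°

n·sin(A/2) = 1.309 × sin 45° = 1.309 × 0.7071 = 0.9256.
D_min = 2·arcsin(0.9256) − 90° = 2 × 67.759° − 90° = 45.519°.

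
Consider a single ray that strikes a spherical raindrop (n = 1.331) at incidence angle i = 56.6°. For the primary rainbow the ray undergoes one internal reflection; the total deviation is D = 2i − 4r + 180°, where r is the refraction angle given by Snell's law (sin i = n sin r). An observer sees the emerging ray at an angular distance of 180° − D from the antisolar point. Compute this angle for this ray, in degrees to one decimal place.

sin r = sin 56.6° / 1.331 = 0.8348/1.331 = 0.6272; r = 38.85°.
D = 2·56.6° − 4·38.85° + 180° = 113.20° − 155.39° + 180° = 137.81°.
Angle from antisolar point = 180° − D = 42.19°.

42.2°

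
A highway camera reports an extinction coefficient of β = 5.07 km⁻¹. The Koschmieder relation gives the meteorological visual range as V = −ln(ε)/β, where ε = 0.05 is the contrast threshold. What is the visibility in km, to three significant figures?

0.591 km

V = −ln(0.05) / 5.07 = 2.996 / 5.07 = 0.5909 km.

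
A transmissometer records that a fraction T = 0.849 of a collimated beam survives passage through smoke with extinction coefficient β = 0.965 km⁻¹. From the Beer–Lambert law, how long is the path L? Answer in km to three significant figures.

Beer–Lambert: T = exp(−βL) ⇒ L = −ln(T)/β = −ln(0.849)/0.965 = 0.1637/0.965 = 0.1696 km.

0.170 km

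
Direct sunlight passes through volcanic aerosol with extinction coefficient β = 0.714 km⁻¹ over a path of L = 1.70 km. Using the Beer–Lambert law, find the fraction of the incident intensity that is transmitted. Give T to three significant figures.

τ = β·L = 0.714 × 1.70 = 1.2138.
T = exp(−1.2138) = 0.2971.

0.297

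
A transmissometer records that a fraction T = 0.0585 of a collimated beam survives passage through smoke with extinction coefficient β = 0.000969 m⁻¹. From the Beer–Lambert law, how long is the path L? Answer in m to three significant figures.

Beer–Lambert: T = exp(−βL) ⇒ L = −ln(T)/β = −ln(0.0585)/0.000969 = 2.8387/0.000969 = 2930 m.

2930 m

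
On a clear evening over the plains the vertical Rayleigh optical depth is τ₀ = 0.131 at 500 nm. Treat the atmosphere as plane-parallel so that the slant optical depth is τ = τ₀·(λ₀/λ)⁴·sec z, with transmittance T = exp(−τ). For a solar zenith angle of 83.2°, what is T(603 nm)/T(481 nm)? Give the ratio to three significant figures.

2.16

Airmass: sec 83.2° = 8.4457.
τ(603 nm) = 0.131 × (500/603)⁴ × 8.4457 = 0.131 × 0.4727 × 8.4457 = 0.5230.
τ(481 nm) = 0.131 × (500/481)⁴ × 8.4457 = 0.131 × 1.1676 × 8.4457 = 1.2918.
T(603)/T(481) = exp(τ_B − τ_A) = exp(0.7688) = 2.1572.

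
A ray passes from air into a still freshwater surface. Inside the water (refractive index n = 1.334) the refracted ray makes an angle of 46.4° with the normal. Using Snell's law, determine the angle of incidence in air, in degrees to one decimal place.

75.0°

Snell: sin θ_i = n · sin θ_r = 1.334 × sin 46.4° = 1.334 × 0.7242 = 0.9660.
θ_i = arcsin(0.9660) = 75.03°.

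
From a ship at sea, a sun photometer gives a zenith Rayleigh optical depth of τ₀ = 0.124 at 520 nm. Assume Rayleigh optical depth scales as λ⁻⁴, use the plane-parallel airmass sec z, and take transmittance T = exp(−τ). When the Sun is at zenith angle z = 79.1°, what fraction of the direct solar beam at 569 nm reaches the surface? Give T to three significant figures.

0.633

sec 79.1° = 5.2883.
τ = 0.124 × (520/569)⁴ × 5.2883 = 0.124 × 0.6975 × 5.2883 = 0.4574.
T = exp(−0.4574) = 0.6329.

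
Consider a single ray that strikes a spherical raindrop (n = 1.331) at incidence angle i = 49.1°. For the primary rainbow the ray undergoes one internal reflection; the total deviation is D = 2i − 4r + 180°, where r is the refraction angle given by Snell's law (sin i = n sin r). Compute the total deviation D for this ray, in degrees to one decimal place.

sin r = sin 49.1° / 1.331 = 0.7559/1.331 = 0.5679; r = 34.60°.
D = 2·49.1° − 4·34.60° + 180° = 98.20° − 138.41° + 180° = 139.79°.

139.8°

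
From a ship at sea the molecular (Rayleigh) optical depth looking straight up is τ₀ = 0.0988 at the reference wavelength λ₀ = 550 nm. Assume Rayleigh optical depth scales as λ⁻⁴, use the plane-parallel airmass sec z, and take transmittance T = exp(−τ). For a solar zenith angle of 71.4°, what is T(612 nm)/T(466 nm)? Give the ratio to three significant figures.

Airmass: sec 71.4° = 3.1352.
τ(612 nm) = 0.0988 × (550/612)⁴ × 3.1352 = 0.0988 × 0.6523 × 3.1352 = 0.2021.
τ(466 nm) = 0.0988 × (550/466)⁴ × 3.1352 = 0.0988 × 1.9405 × 3.1352 = 0.6011.
T(612)/T(466) = exp(τ_B − τ_A) = exp(0.3990) = 1.4904.

1.49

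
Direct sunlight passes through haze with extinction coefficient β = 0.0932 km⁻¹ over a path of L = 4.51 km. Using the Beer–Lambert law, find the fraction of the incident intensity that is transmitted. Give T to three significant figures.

0.657

τ = β·L = 0.0932 × 4.51 = 0.4203.
T = exp(−0.4203) = 0.6568.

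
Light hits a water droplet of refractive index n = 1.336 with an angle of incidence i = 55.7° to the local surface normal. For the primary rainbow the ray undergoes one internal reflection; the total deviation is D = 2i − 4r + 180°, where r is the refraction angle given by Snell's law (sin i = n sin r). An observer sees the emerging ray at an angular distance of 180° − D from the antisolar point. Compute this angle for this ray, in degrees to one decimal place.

sin r = sin 55.7° / 1.336 = 0.8261/1.336 = 0.6183; r = 38.19°.
D = 2·55.7° − 4·38.19° + 180° = 111.40° − 152.78° + 180° = 138.62°.
Angle from antisolar point = 180° − D = 41.38°.

41.4°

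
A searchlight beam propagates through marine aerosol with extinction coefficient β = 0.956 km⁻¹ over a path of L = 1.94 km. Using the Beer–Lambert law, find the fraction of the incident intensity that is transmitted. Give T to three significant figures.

τ = β·L = 0.956 × 1.94 = 1.8546.
T = exp(−1.8546) = 0.1565.

0.157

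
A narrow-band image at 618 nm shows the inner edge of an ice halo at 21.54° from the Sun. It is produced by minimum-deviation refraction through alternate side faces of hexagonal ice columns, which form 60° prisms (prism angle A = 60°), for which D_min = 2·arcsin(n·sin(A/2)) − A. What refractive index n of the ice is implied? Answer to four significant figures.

1.306

Rearranging: n = sin((D_min + A)/2) / sin(A/2).
(D_min + A)/2 = (21.54° + 60°)/2 = 40.770°.
n = sin 40.770° / sin 30° = 0.6530 / 0.5000 = 1.3060.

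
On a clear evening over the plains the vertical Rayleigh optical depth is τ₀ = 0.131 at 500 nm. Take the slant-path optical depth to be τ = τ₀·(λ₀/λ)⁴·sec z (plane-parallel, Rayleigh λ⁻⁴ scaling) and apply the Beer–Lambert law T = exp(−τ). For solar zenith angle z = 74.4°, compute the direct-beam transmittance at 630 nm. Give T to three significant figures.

0.824

sec 74.4° = 3.7186.
τ = 0.131 × (500/630)⁴ × 3.7186 = 0.131 × 0.3968 × 3.7186 = 0.1933.
T = exp(−0.1933) = 0.8243.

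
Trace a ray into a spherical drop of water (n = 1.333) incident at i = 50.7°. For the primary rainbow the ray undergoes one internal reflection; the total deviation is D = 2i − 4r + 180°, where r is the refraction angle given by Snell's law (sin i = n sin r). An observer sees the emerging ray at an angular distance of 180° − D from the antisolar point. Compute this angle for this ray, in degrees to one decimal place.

40.5°

sin r = sin 50.7° / 1.333 = 0.7738/1.333 = 0.5805; r = 35.49°.
D = 2·50.7° − 4·35.49° + 180° = 101.40° − 141.95° + 180° = 139.45°.
Angle from antisolar point = 180° − D = 40.55°.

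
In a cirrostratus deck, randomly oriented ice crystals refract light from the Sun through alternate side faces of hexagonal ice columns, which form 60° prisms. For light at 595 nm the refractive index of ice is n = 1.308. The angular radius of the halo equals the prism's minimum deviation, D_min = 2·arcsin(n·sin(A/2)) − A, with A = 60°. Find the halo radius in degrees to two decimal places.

21.69°

n·sin(A/2) = 1.308 × sin 30° = 1.308 × 0.5000 = 0.6540.
D_min = 2·arcsin(0.6540) − 60° = 2 × 40.844° − 60° = 21.688°.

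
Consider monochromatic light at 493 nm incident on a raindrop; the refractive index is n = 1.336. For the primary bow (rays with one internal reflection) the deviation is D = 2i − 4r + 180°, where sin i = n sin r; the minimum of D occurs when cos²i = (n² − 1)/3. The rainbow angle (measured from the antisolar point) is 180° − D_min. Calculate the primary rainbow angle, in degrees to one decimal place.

41.6°

cos²i = (1.78490 − 1)/3 = 0.26163; i = arccos(0.51150) = 59.236°.
sin r = sin 59.236°/1.336 = 0.64318; r = 40.029°.
D_min = 2·59.236° − 4·40.029° + 180° = 138.356°.
Rainbow angle = 180° − D_min = 41.644°.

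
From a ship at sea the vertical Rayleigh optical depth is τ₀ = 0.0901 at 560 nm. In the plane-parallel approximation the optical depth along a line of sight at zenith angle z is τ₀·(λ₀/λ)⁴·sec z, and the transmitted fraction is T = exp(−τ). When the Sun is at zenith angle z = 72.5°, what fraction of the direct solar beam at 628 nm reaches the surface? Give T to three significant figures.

sec 72.5° = 3.3255.
τ = 0.0901 × (560/628)⁴ × 3.3255 = 0.0901 × 0.6323 × 3.3255 = 0.1895.
T = exp(−0.1895) = 0.8274.

0.827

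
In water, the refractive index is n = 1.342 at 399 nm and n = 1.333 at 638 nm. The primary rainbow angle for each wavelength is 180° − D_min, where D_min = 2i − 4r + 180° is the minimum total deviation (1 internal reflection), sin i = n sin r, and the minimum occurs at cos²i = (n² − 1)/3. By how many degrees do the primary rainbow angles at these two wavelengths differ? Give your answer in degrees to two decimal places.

At 399 nm (n = 1.342): cos²i = 0.26699 → i = 58.888°, r = 39.641°, D_min = 139.213°, rainbow angle = 40.787°.
At 638 nm (n = 1.333): cos²i = 0.25896 → i = 59.410°, r = 40.225°, D_min = 137.922°, rainbow angle = 42.078°.
Angular width = |40.787° − 42.078°| = 1.291°.

1.29°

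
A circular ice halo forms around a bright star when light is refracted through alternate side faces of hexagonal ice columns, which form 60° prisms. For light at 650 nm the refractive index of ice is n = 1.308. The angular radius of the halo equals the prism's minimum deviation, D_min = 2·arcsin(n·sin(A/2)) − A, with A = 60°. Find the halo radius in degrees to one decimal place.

n·sin(A/2) = 1.308 × sin 30° = 1.308 × 0.5000 = 0.6540.
D_min = 2·arcsin(0.6540) − 60° = 2 × 40.844° − 60° = 21.688°.

21.7°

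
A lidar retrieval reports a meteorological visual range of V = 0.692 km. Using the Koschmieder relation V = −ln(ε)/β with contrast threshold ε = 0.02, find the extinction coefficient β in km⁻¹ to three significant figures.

5.65 km⁻¹

β = −ln(0.02) / V = 3.912 / 0.692 = 5.6532 km⁻¹.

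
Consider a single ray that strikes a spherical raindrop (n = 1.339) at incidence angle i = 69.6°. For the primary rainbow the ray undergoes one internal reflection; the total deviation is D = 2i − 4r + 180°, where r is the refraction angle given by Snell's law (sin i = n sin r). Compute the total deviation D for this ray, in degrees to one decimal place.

141.5°

sin r = sin 69.6° / 1.339 = 0.9373/1.339 = 0.7000; r = 44.43°.
D = 2·69.6° − 4·44.43° + 180° = 139.20° − 177.70° + 180° = 141.50°.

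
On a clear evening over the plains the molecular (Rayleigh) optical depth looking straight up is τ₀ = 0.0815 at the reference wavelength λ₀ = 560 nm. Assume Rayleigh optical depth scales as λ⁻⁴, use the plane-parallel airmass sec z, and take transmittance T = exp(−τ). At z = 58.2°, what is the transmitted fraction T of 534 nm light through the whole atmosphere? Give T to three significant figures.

sec 58.2° = 1.8977.
τ = 0.0815 × (560/534)⁴ × 1.8977 = 0.0815 × 1.2094 × 1.8977 = 0.1871.
T = exp(−0.1871) = 0.8294.

0.829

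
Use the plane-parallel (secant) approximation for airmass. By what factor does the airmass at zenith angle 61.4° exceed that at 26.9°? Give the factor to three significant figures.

1.86

X(61.4°)/X(26.9°) = sec 61.4° / sec 26.9° = cos 26.9° / cos 61.4° = 0.8918/0.4787 = 1.8630.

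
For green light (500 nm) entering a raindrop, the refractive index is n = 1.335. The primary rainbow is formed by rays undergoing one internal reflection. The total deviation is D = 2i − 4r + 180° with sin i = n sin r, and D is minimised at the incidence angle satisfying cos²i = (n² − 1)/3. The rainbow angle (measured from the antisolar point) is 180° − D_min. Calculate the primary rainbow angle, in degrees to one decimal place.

cos²i = (1.78222 − 1)/3 = 0.26074; i = arccos(0.51063) = 59.294°.
sin r = sin 59.294°/1.335 = 0.64405; r = 40.094°.
D_min = 2·59.294° − 4·40.094° + 180° = 138.212°.
Rainbow angle = 180° − D_min = 41.788°.

41.8°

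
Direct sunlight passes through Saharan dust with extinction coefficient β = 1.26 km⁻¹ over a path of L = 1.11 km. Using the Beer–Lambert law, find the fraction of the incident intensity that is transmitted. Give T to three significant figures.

0.247

τ = β·L = 1.26 × 1.11 = 1.3986.
T = exp(−1.3986) = 0.2469.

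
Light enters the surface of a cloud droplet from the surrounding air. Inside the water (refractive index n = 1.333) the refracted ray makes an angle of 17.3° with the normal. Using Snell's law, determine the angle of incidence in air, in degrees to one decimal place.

23.4°

Snell: sin θ_i = n · sin θ_r = 1.333 × sin 17.3° = 1.333 × 0.2974 = 0.3964.
θ_i = arcsin(0.3964) = 23.35°.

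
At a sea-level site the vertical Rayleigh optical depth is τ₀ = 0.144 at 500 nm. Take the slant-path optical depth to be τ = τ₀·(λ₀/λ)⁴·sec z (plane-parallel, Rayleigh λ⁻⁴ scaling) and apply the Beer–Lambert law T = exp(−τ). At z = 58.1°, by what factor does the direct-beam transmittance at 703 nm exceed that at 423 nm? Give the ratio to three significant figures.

Airmass: sec 58.1° = 1.8924.
τ(703 nm) = 0.144 × (500/703)⁴ × 1.8924 = 0.144 × 0.2559 × 1.8924 = 0.0697.
τ(423 nm) = 0.144 × (500/423)⁴ × 1.8924 = 0.144 × 1.9522 × 1.8924 = 0.5320.
T(703)/T(423) = exp(τ_B − τ_A) = exp(0.4622) = 1.5876.

1.59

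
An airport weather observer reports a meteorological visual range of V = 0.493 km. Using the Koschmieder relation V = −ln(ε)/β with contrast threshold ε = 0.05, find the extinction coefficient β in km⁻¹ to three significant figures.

β = −ln(0.05) / V = 2.996 / 0.493 = 6.0765 km⁻¹.

6.08 km⁻¹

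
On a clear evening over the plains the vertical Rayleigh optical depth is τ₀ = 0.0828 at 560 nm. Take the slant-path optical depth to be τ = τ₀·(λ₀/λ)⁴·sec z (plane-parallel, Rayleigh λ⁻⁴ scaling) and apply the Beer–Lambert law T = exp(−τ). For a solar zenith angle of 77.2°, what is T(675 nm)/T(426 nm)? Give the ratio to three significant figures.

Airmass: sec 77.2° = 4.5137.
τ(675 nm) = 0.0828 × (560/675)⁴ × 4.5137 = 0.0828 × 0.4737 × 4.5137 = 0.1771.
τ(426 nm) = 0.0828 × (560/426)⁴ × 4.5137 = 0.0828 × 2.9862 × 4.5137 = 1.1160.
T(675)/T(426) = exp(τ_B − τ_A) = exp(0.9390) = 2.5574.

2.56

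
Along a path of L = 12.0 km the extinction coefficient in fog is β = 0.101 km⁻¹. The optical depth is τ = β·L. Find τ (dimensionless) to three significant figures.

τ = β·L = 0.101 × 12.0 = 1.2120.

1.21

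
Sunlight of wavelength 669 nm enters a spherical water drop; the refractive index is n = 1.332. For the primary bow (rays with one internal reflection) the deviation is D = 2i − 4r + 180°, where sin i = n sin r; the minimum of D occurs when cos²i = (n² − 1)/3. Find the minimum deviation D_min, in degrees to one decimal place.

137.8°

cos²i = (1.77422 − 1)/3 = 0.25807; i = arccos(0.50801) = 59.469°.
sin r = sin 59.469°/1.332 = 0.64666; r = 40.290°.
D_min = 2·59.469° − 4·40.290° + 180° = 137.776°.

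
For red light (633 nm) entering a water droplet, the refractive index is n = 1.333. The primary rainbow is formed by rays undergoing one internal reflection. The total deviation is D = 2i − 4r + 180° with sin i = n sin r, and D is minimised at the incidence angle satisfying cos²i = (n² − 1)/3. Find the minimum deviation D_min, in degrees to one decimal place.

137.9°

cos²i = (1.77689 − 1)/3 = 0.25896; i = arccos(0.50888) = 59.410°.
sin r = sin 59.410°/1.333 = 0.64579; r = 40.225°.
D_min = 2·59.410° − 4·40.225° + 180° = 137.922°.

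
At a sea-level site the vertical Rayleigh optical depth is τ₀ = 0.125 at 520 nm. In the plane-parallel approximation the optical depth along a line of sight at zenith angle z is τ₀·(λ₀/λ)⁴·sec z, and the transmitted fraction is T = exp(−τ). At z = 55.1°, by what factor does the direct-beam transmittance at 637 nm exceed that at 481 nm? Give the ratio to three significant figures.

1.22

Airmass: sec 55.1° = 1.7478.
τ(637 nm) = 0.125 × (520/637)⁴ × 1.7478 = 0.125 × 0.4441 × 1.7478 = 0.0970.
τ(481 nm) = 0.125 × (520/481)⁴ × 1.7478 = 0.125 × 1.3659 × 1.7478 = 0.2984.
T(637)/T(481) = exp(τ_B − τ_A) = exp(0.2014) = 1.2231.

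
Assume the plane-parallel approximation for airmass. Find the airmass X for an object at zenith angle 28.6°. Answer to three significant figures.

X = sec z = 1/cos 28.6° = 1/0.8780 = 1.1390.

1.14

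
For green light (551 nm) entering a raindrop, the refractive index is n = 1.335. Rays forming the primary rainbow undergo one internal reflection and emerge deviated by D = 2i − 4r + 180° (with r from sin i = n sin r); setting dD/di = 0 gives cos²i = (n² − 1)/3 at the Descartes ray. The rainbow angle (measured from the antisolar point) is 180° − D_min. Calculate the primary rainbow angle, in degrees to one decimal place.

41.8°

cos²i = (1.78222 − 1)/3 = 0.26074; i = arccos(0.51063) = 59.294°.
sin r = sin 59.294°/1.335 = 0.64405; r = 40.094°.
D_min = 2·59.294° − 4·40.094° + 180° = 138.212°.
Rainbow angle = 180° − D_min = 41.788°.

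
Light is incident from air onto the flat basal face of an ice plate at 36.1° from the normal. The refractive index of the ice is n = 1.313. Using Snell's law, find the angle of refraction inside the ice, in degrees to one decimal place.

26.7°

Snell: sin θ_r = sin θ_i / n = sin 36.1° / 1.313 = 0.5892 / 1.313 = 0.4487.
θ_r = arcsin(0.4487) = 26.66°.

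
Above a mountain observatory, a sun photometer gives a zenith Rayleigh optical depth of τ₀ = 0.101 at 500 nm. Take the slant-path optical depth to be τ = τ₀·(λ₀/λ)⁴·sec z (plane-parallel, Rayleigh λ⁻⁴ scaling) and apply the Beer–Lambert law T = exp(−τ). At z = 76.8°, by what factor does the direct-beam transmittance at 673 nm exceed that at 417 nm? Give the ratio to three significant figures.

2.18

Airmass: sec 76.8° = 4.3792.
τ(673 nm) = 0.101 × (500/673)⁴ × 4.3792 = 0.101 × 0.3047 × 4.3792 = 0.1348.
τ(417 nm) = 0.101 × (500/417)⁴ × 4.3792 = 0.101 × 2.0670 × 4.3792 = 0.9142.
T(673)/T(417) = exp(τ_B − τ_A) = exp(0.7795) = 2.1803.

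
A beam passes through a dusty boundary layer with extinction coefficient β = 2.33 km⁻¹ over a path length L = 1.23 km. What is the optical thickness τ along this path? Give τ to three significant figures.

2.87

τ = β·L = 2.33 × 1.23 = 2.8659.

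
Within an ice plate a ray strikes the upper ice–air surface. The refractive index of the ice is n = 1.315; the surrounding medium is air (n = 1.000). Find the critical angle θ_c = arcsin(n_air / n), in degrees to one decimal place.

49.5°

sin θ_c = n_air / n = 1.000 / 1.315 = 0.7605.
θ_c = arcsin(0.7605) = 49.50°.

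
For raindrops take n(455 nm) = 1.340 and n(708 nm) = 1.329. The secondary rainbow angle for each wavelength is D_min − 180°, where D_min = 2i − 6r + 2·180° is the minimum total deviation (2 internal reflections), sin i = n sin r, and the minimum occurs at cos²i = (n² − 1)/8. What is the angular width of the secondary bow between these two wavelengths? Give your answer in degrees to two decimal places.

2.87°

At 455 nm (n = 1.340): cos²i = 0.09945 → i = 71.618°, r = 45.088°, D_min = 232.709°, rainbow angle = 52.709°.
At 708 nm (n = 1.329): cos²i = 0.09578 → i = 71.972°, r = 45.685°, D_min = 229.837°, rainbow angle = 49.837°.
Angular width = |52.709° − 49.837°| = 2.872°.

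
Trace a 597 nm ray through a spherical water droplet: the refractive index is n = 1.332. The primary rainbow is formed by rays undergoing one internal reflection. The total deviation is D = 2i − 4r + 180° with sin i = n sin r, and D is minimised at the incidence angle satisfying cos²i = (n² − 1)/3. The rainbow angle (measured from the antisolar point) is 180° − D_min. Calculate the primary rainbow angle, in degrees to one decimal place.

cos²i = (1.77422 − 1)/3 = 0.25807; i = arccos(0.50801) = 59.469°.
sin r = sin 59.469°/1.332 = 0.64666; r = 40.290°.
D_min = 2·59.469° − 4·40.290° + 180° = 137.776°.
Rainbow angle = 180° − D_min = 42.224°.

42.2°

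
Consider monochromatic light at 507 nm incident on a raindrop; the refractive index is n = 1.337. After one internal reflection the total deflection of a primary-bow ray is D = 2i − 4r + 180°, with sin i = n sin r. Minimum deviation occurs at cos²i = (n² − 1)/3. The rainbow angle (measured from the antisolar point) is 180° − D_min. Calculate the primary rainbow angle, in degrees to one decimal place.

cos²i = (1.78757 − 1)/3 = 0.26252; i = arccos(0.51237) = 59.178°.
sin r = sin 59.178°/1.337 = 0.64231; r = 39.964°.
D_min = 2·59.178° − 4·39.964° + 180° = 138.500°.
Rainbow angle = 180° − D_min = 41.500°.

41.5°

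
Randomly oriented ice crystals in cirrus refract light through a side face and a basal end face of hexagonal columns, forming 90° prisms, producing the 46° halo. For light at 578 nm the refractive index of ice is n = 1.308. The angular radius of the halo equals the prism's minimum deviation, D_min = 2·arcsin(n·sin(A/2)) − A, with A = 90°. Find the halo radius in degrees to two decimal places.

45.31°

n·sin(A/2) = 1.308 × sin 45° = 1.308 × 0.7071 = 0.9249.
D_min = 2·arcsin(0.9249) − 90° = 2 × 67.653° − 90° = 45.305°.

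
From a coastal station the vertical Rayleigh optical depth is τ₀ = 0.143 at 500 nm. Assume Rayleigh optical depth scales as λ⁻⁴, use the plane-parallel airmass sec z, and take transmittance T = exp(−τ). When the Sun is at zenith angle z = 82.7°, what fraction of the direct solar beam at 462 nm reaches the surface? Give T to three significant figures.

0.214

sec 82.7° = 7.8700.
τ = 0.143 × (500/462)⁴ × 7.8700 = 0.143 × 1.3719 × 7.8700 = 1.5439.
T = exp(−1.5439) = 0.2135.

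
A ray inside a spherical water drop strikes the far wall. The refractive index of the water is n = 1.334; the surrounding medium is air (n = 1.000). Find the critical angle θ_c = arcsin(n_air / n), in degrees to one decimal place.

sin θ_c = n_air / n = 1.000 / 1.334 = 0.7496.
θ_c = arcsin(0.7496) = 48.56°.

48.6°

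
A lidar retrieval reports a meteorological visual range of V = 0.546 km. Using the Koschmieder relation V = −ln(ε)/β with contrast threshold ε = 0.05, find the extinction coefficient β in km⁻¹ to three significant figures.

β = −ln(0.05) / V = 2.996 / 0.546 = 5.4867 km⁻¹.

5.49 km⁻¹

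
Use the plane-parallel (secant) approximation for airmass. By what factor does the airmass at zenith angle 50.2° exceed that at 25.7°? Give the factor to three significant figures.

1.41

X(50.2°)/X(25.7°) = sec 50.2° / sec 25.7° = cos 25.7° / cos 50.2° = 0.9011/0.6401 = 1.4077.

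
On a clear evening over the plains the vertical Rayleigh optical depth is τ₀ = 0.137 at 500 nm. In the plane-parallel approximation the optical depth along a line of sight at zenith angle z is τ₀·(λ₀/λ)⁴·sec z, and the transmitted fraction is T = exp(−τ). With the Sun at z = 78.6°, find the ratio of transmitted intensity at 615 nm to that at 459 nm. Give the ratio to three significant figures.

Airmass: sec 78.6° = 5.0593.
τ(615 nm) = 0.137 × (500/615)⁴ × 5.0593 = 0.137 × 0.4369 × 5.0593 = 0.3028.
τ(459 nm) = 0.137 × (500/459)⁴ × 5.0593 = 0.137 × 1.4081 × 5.0593 = 0.9760.
T(615)/T(459) = exp(τ_B − τ_A) = exp(0.6731) = 1.9604.

1.96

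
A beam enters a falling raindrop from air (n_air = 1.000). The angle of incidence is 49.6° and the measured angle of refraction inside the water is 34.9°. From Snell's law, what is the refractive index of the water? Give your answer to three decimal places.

1.331

n = sin θ_i / sin θ_r = sin 49.6° / sin 34.9° = 0.7615 / 0.5721 = 1.3310.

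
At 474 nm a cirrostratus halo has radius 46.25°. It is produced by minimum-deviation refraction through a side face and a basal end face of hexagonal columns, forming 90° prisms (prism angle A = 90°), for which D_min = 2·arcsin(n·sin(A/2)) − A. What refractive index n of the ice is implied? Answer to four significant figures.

Rearranging: n = sin((D_min + A)/2) / sin(A/2).
(D_min + A)/2 = (46.25° + 90°)/2 = 68.125°.
n = sin 68.125° / sin 45° = 0.9280 / 0.7071 = 1.3124.

1.312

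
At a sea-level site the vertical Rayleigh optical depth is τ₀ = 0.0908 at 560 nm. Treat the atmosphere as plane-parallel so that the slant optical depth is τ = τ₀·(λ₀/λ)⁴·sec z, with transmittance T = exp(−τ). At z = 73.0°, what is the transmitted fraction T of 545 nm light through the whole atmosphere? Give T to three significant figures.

sec 73.0° = 3.4203.
τ = 0.0908 × (560/545)⁴ × 3.4203 = 0.0908 × 1.1147 × 3.4203 = 0.3462.
T = exp(−0.3462) = 0.7074.

0.707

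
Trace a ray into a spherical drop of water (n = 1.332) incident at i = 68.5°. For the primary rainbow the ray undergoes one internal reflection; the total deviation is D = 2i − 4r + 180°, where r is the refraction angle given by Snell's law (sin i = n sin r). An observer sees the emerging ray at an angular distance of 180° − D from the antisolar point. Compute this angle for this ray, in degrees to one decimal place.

40.2°

sin r = sin 68.5° / 1.332 = 0.9304/1.332 = 0.6985; r = 44.31°.
D = 2·68.5° − 4·44.31° + 180° = 137.00° − 177.23° + 180° = 139.77°.
Angle from antisolar point = 180° − D = 40.23°.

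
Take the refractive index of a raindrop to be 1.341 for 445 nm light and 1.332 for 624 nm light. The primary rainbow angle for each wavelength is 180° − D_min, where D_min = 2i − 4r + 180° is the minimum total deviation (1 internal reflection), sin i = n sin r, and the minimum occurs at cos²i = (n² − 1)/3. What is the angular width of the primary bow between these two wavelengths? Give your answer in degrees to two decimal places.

1.29°

At 445 nm (n = 1.341): cos²i = 0.26609 → i = 58.946°, r = 39.705°, D_min = 139.071°, rainbow angle = 40.929°.
At 624 nm (n = 1.332): cos²i = 0.25807 → i = 59.469°, r = 40.290°, D_min = 137.776°, rainbow angle = 42.224°.
Angular width = |40.929° − 42.224°| = 1.295°.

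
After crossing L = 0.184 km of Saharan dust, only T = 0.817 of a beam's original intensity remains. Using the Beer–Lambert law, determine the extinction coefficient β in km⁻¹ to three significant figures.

Beer–Lambert: T = exp(−βL) ⇒ β = −ln(T)/L = −ln(0.817)/0.184 = 0.2021/0.184 = 1.098 km⁻¹.

1.10 km⁻¹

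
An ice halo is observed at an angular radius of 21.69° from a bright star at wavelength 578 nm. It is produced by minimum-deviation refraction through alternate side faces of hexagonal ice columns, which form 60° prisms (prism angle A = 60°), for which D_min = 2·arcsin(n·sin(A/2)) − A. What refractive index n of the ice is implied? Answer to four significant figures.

Rearranging: n = sin((D_min + A)/2) / sin(A/2).
(D_min + A)/2 = (21.69° + 60°)/2 = 40.845°.
n = sin 40.845° / sin 30° = 0.6540 / 0.5000 = 1.3080.

1.308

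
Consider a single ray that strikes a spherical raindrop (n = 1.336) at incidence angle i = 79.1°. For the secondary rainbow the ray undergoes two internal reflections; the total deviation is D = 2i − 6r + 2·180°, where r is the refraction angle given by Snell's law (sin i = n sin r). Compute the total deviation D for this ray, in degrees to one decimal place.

234.4°

sin r = sin 79.1° / 1.336 = 0.9820/1.336 = 0.7350; r = 47.31°.
D = 2·79.1° − 6·47.31° + 2·180° = 158.20° − 283.84° + 360° = 234.36°.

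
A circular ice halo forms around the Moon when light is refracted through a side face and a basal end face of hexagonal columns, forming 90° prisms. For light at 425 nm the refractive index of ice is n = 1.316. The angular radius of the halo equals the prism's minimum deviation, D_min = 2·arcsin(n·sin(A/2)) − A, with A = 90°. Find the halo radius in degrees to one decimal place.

47.0°

n·sin(A/2) = 1.316 × sin 45° = 1.316 × 0.7071 = 0.9306.
D_min = 2·arcsin(0.9306) − 90° = 2 × 68.521° − 90° = 47.042°.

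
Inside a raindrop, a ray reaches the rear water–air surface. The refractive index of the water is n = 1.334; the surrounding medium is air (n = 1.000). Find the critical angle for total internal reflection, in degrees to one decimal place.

48.6°

sin θ_c = n_air / n = 1.000 / 1.334 = 0.7496.
θ_c = arcsin(0.7496) = 48.56°.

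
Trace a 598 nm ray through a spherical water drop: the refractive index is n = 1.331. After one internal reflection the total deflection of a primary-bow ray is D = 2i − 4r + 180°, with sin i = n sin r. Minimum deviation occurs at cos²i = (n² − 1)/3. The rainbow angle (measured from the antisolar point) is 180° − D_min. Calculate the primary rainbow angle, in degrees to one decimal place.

cos²i = (1.77156 − 1)/3 = 0.25719; i = arccos(0.50714) = 59.527°.
sin r = sin 59.527°/1.331 = 0.64753; r = 40.356°.
D_min = 2·59.527° − 4·40.356° + 180° = 137.630°.
Rainbow angle = 180° − D_min = 42.370°.

42.4°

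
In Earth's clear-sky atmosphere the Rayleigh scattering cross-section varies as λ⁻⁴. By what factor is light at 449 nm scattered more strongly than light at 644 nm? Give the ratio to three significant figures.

4.23

Rayleigh scattering ∝ λ⁻⁴, so the ratio of coefficients is the inverse fourth power of the wavelength ratio.
σ(449)/σ(644) = (644/449)⁴ = (1.4343)⁴ = 4.232.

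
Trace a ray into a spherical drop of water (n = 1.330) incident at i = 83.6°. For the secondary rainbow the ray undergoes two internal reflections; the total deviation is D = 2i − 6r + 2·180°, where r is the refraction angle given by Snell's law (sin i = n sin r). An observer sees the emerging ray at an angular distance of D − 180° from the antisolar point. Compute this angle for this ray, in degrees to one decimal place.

sin r = sin 83.6° / 1.330 = 0.9938/1.330 = 0.7472; r = 48.35°.
D = 2·83.6° − 6·48.35° + 2·180° = 167.20° − 290.09° + 360° = 237.11°.
Angle from antisolar point = D − 180° = 57.11°.

57.1°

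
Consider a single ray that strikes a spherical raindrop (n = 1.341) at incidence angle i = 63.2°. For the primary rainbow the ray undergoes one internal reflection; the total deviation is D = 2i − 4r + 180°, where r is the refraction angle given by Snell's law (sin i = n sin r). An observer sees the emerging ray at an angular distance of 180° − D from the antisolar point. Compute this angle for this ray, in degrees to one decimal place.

sin r = sin 63.2° / 1.341 = 0.8926/1.341 = 0.6656; r = 41.73°.
D = 2·63.2° − 4·41.73° + 180° = 126.40° − 166.92° + 180° = 139.48°.
Angle from antisolar point = 180° − D = 40.52°.

40.5°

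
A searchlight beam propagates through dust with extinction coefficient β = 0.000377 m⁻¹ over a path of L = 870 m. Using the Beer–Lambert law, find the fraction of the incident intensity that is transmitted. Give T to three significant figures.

τ = β·L = 0.000377 × 870 = 0.3280.
T = exp(−0.3280) = 0.7204.

0.720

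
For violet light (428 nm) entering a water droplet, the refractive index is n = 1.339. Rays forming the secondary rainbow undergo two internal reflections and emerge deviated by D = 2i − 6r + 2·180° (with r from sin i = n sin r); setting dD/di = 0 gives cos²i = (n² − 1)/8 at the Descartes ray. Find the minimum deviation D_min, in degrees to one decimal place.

232.5°

cos²i = (1.79292 − 1)/8 = 0.09912; i = arccos(0.31483) = 71.650°.
sin r = sin 71.650°/1.339 = 0.70885; r = 45.141°.
D_min = 2·71.650° − 6·45.141° + 360° = 232.451°.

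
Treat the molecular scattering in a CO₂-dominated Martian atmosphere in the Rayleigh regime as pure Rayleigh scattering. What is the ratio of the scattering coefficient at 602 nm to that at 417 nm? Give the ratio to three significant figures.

0.230

Rayleigh scattering ∝ λ⁻⁴, so the ratio of coefficients is the inverse fourth power of the wavelength ratio.
σ(602)/σ(417) = (417/602)⁴ = (0.6927)⁴ = 0.2302.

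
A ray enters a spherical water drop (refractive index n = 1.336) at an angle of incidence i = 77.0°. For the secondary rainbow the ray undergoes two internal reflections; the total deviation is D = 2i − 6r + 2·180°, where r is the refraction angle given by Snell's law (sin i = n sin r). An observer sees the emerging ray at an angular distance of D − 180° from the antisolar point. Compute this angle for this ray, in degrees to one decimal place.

53.0°

sin r = sin 77.0° / 1.336 = 0.9744/1.336 = 0.7293; r = 46.83°.
D = 2·77.0° − 6·46.83° + 2·180° = 154.00° − 280.98° + 360° = 233.02°.
Angle from antisolar point = D − 180° = 53.02°.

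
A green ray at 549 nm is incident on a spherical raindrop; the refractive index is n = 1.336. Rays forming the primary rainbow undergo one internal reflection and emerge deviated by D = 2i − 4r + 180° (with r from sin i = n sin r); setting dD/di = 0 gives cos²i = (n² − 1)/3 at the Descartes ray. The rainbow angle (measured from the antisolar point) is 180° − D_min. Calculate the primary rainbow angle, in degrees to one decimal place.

cos²i = (1.78490 − 1)/3 = 0.26163; i = arccos(0.51150) = 59.236°.
sin r = sin 59.236°/1.336 = 0.64318; r = 40.029°.
D_min = 2·59.236° − 4·40.029° + 180° = 138.356°.
Rainbow angle = 180° − D_min = 41.644°.

41.6°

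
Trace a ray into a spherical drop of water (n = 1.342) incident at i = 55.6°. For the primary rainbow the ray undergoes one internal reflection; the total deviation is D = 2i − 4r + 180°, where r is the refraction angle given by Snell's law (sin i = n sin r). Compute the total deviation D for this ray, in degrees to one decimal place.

139.4°

sin r = sin 55.6° / 1.342 = 0.8251/1.342 = 0.6148; r = 37.94°.
D = 2·55.6° − 4·37.94° + 180° = 111.20° − 151.76° + 180° = 139.44°.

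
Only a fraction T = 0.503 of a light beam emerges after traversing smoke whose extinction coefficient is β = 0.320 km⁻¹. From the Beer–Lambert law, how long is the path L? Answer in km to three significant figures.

Beer–Lambert: T = exp(−βL) ⇒ L = −ln(T)/β = −ln(0.503)/0.320 = 0.6872/0.320 = 2.147 km.

2.15 km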